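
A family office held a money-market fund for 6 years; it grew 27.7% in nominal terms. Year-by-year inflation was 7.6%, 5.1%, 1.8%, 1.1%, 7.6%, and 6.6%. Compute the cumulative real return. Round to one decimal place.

Cumulative inflation factor: 1.076 × 1.051 × 1.018 × 1.011 × 1.076 × 1.066 ≈ 1.33501.
Nominal growth factor: 1.27700. Real growth factor = 1.27700 / 1.33501 ≈ 0.95655.
Total real return ≈ -4.3450%.

-4.3%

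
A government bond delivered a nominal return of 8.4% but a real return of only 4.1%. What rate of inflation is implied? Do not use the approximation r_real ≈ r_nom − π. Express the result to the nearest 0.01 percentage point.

From (1+r_nom) = (1+r_real)(1+π), we get 1+π = (1 + 8.4%)/(1 + 4.1%) = 1.084/1.041 ≈ 1.04131.
So π ≈ 4.1306%.

4.13%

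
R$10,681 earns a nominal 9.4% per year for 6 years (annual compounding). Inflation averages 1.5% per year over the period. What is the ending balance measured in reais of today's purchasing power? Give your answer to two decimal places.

R$16,746.33

Nominal value at maturity: R$10,681 × (1 + 9.4%)^6 ≈ R$18,311.16.
Price-level factor over 6 years: (1 + 1.5%)^6 ≈ 1.0934432639.
Dividing the nominal maturity value by the price-level factor gives the value in today's money.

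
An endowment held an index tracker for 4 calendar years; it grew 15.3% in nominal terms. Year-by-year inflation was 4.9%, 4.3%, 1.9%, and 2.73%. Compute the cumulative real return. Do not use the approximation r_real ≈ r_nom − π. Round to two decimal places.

Cumulative inflation factor: 1.049 × 1.043 × 1.019 × 1.0273 ≈ 1.14533.
Nominal growth factor: 1.15300. Real growth factor = 1.15300 / 1.14533 ≈ 1.00670.
Total real return ≈ 0.6695%.

0.67%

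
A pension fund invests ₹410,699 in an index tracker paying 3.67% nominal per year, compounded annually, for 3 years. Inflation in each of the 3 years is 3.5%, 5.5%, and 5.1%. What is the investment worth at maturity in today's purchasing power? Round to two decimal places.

Nominal value at maturity: ₹410,699 × (1 + 3.67%)^3 ≈ ₹457,596.76.
Price-level factor over 3 years: 1.035 × 1.055 × 1.051 = 1.147613175.
Dividing the nominal maturity value by the price-level factor gives the value in today's money.

₹398,737.81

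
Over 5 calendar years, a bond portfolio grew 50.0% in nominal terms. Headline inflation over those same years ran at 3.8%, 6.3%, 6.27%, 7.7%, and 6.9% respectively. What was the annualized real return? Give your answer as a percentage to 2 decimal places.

2.13%

Cumulative inflation factor: 1.038 × 1.063 × 1.0627 × 1.077 × 1.069 ≈ 1.35000.
Nominal growth factor: 1.50000. Real growth factor = 1.50000 / 1.35000 ≈ 1.11111.
Annualized: 1.11111^(1/5) − 1 ≈ 0.02130.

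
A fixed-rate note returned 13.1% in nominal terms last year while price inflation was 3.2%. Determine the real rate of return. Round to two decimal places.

9.59%

Real return via the Fisher equation: (1 + 13.1%)/(1 + 3.2%) − 1 = 1.131/1.032 − 1 ≈ 0.09593.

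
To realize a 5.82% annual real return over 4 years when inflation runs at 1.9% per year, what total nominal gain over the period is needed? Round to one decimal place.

Required annual nominal rate: (1+5.82%)(1+1.9%) − 1 = 7.83058%.
Cumulative over 4 years: (1 + 0.0783058)^4 − 1 ≈ 0.35197.

35.2%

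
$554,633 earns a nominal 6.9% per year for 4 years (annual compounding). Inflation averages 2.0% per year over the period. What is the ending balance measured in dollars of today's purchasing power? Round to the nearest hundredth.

Nominal value at maturity: $554,633 × (1 + 6.9%)^4 ≈ $724,296.73.
Price-level factor over 4 years: (1 + 2.0%)^4 = 1.08243216.
The maturity value deflated by that factor is the answer in today's purchasing power.

$669,138.22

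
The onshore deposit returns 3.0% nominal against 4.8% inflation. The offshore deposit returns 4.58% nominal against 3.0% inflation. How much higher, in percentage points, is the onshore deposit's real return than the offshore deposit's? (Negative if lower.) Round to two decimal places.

-3.25

The onshore deposit real return: 1.030/1.048 − 1 = -1.718%.
The offshore deposit real return: 1.0458/1.030 − 1 = 1.534%.
Difference: -1.718 − 1.534 = -3.252 pp.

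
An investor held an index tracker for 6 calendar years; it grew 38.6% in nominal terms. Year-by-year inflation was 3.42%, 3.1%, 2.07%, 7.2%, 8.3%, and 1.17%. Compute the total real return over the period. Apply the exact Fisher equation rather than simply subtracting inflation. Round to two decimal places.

Cumulative inflation factor: 1.0342 × 1.031 × 1.0207 × 1.072 × 1.083 × 1.0117 ≈ 1.27831.
Nominal growth factor: 1.38600. Real growth factor = 1.38600 / 1.27831 ≈ 1.08424.
Total real return ≈ 8.4244%.

8.42%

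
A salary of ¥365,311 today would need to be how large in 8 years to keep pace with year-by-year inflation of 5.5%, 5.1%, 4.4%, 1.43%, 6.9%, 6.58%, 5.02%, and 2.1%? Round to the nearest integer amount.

¥524,006

Cumulative price-level factor: 1.055 × 1.051 × 1.044 × 1.0143 × 1.069 × 1.0658 × 1.0502 × 1.021 ≈ 1.4344099099.
Multiplying ¥365,311 by the price-level factor gives the future nominal sum.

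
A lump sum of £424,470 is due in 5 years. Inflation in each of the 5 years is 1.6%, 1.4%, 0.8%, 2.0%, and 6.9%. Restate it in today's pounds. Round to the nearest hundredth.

Price-level factor over 5 years: 1.016 × 1.014 × 1.008 × 1.020 × 1.069 ≈ 1.1323223303.
Purchasing power today: £424,470 divided by that factor.

£374,866.76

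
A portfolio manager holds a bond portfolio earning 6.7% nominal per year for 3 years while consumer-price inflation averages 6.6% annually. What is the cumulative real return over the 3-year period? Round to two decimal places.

0.28%

The annual real rate is (1+6.7%)/(1+6.6%) − 1 = 0.0938%.
Compounded over 3 years: (1 + 0.000938)^3 − 1 ≈ 0.00282.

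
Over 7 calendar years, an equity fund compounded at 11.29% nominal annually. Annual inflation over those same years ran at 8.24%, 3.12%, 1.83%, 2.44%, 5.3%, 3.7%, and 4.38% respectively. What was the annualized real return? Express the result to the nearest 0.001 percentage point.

6.881%

Cumulative inflation factor: 1.0824 × 1.0312 × 1.0183 × 1.0244 × 1.053 × 1.037 × 1.0438 ≈ 1.32709.
Nominal growth factor: 2.11443. Real growth factor = 2.11443 / 1.32709 ≈ 1.59328.
Annualized: 1.59328^(1/7) − 1 ≈ 0.06881.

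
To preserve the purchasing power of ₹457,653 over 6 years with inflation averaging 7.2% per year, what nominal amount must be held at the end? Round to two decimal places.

Cumulative price-level factor: (1+7.2%)^6 ≈ 1.5176398167.
Multiplying ₹457,653 by the price-level factor gives the future nominal sum.

₹694,552.42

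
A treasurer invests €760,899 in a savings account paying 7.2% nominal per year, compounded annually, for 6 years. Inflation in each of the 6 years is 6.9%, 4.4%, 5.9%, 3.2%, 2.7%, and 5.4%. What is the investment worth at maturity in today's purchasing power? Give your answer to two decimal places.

Nominal value at maturity: €760,899 × (1 + 7.2%)^6 ≈ €1,154,770.62.
Price-level factor over 6 years: 1.069 × 1.044 × 1.059 × 1.032 × 1.027 × 1.054 ≈ 1.3202765685.
Dividing the nominal maturity value by the price-level factor gives the value in today's money.

€874,642.97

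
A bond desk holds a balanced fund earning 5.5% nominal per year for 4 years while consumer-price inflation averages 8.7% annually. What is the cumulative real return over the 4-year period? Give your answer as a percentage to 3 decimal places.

The annual real rate is (1+5.5%)/(1+8.7%) − 1 = -2.9439%.
Compounded over 4 years: (1 + -0.029439)^4 − 1 ≈ -0.11266.

-11.266%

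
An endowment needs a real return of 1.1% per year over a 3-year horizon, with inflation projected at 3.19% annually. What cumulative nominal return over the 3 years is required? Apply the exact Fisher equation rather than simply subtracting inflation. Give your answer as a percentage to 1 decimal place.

13.5%

Required annual nominal rate: (1+1.1%)(1+3.19%) − 1 = 4.32509%.
Cumulative over 3 years: (1 + 0.0432509)^3 − 1 ≈ 0.13545.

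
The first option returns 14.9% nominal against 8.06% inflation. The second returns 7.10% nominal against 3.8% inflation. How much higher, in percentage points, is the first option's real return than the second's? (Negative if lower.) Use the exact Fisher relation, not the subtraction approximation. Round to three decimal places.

3.151

The first option real return: 1.149/1.0806 − 1 = 6.3298%.
The second real return: 1.0710/1.038 − 1 = 3.1792%.
Difference: 6.3298 − 3.1792 = 3.1506 pp.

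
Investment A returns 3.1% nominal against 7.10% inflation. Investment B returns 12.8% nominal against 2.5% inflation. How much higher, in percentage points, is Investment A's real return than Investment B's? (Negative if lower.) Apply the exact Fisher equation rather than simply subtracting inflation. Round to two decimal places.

-13.78

Investment A real return: 1.031/1.0710 − 1 = -3.735%.
Investment B real return: 1.128/1.025 − 1 = 10.049%.
Difference: -3.735 − 10.049 = -13.784 pp.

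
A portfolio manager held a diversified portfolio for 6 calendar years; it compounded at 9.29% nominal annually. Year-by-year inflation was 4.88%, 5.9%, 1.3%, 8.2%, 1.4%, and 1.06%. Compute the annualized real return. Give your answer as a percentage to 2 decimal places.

Cumulative inflation factor: 1.0488 × 1.059 × 1.013 × 1.082 × 1.014 × 1.0106 ≈ 1.24751.
Nominal growth factor: 1.70405. Real growth factor = 1.70405 / 1.24751 ≈ 1.36597.
Annualized: 1.36597^(1/6) − 1 ≈ 0.05335.

5.34%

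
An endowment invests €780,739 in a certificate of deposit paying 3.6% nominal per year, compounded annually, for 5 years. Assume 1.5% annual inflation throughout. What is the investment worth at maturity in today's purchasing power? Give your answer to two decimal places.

€864,917.01

Nominal value at maturity: €780,739 × (1 + 3.6%)^5 ≈ €931,761.26.
Price-level factor over 5 years: (1 + 1.5%)^5 ≈ 1.0772840039.
Dividing the nominal maturity value by the price-level factor gives the value in today's money.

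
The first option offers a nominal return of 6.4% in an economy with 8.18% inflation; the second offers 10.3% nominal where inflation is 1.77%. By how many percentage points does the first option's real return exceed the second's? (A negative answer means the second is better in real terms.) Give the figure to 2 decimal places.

The first option real return: 1.064/1.0818 − 1 = -1.645%.
The second real return: 1.103/1.0177 − 1 = 8.382%.
Difference: -1.645 − 8.382 = -10.027 pp.

-10.03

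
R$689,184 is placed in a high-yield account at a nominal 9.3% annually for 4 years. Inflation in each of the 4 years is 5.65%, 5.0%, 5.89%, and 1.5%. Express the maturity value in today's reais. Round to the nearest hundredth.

R$824,965.99

Nominal value at maturity: R$689,184 × (1 + 9.3%)^4 ≈ R$983,593.92.
Price-level factor over 4 years: 1.0565 × 1.050 × 1.0589 × 1.015 ≈ 1.1922842061.
The maturity value deflated by that factor is the answer in today's purchasing power.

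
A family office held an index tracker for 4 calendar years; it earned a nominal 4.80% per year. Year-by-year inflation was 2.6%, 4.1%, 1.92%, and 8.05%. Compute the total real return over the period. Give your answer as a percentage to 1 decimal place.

Cumulative inflation factor: 1.026 × 1.041 × 1.0192 × 1.0805 ≈ 1.17620.
Nominal growth factor: 1.20627. Real growth factor = 1.20627 / 1.17620 ≈ 1.02556.
Total real return ≈ 2.5564%.

2.6%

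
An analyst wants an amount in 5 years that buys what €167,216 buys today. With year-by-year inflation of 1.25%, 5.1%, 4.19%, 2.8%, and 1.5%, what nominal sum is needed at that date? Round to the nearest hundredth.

Cumulative price-level factor: 1.0125 × 1.051 × 1.0419 × 1.028 × 1.015 ≈ 1.1568656947.
The nominal amount required is €167,216 scaled up by that factor.

€193,446.45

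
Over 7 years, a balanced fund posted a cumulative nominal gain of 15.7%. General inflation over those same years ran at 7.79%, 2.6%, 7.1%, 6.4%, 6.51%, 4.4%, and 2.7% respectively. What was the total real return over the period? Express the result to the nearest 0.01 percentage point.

Cumulative inflation factor: 1.0779 × 1.026 × 1.071 × 1.064 × 1.0651 × 1.044 × 1.027 ≈ 1.43919.
Nominal growth factor: 1.15700. Real growth factor = 1.15700 / 1.43919 ≈ 0.80392.
Total real return ≈ -19.6076%.

-19.61%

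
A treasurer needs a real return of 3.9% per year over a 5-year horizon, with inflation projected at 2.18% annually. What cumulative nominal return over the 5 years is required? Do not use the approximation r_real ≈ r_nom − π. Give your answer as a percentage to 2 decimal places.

Required annual nominal rate: (1+3.9%)(1+2.18%) − 1 = 6.16502%.
Cumulative over 5 years: (1 + 0.0616502)^5 − 1 ≈ 0.34867.

34.87%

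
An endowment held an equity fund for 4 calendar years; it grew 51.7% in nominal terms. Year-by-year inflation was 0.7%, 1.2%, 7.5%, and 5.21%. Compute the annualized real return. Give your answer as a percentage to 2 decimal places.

Cumulative inflation factor: 1.007 × 1.012 × 1.075 × 1.0521 ≈ 1.15259.
Nominal growth factor: 1.51700. Real growth factor = 1.51700 / 1.15259 ≈ 1.31616.
Annualized: 1.31616^(1/4) − 1 ≈ 0.07109.

7.11%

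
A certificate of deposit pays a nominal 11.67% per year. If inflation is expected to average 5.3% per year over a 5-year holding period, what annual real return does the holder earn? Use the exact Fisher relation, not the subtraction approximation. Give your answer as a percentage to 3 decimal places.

With constant rates the annual real return is the same each year: (1+11.67%)/(1+5.3%) − 1 = 0.06049.

6.049%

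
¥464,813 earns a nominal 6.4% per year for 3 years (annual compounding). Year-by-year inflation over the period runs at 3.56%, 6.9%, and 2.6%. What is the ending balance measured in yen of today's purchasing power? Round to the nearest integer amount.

Nominal value at maturity: ¥464,813 × (1 + 6.4%)^3 ≈ ¥559,891.
Price-level factor over 3 years: 1.0356 × 1.069 × 1.026 = 1.1358398664.
The maturity value deflated by that factor is the answer in today's purchasing power.

¥492,931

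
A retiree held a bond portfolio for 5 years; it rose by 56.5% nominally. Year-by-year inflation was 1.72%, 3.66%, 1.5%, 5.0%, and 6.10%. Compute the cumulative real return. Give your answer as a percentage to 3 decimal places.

Cumulative inflation factor: 1.0172 × 1.0366 × 1.015 × 1.050 × 1.0610 ≈ 1.19231.
Nominal growth factor: 1.56500. Real growth factor = 1.56500 / 1.19231 ≈ 1.31258.
Total real return ≈ 31.2581%.

31.258%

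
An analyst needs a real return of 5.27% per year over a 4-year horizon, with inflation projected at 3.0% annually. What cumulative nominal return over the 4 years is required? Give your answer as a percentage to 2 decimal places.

Required annual nominal rate: (1+5.27%)(1+3.0%) − 1 = 8.4281%.
Cumulative over 4 years: (1 + 0.084281)^4 − 1 ≈ 0.38219.

38.22%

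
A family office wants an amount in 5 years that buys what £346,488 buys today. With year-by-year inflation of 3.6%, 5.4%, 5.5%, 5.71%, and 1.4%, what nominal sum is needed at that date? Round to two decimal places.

Cumulative price-level factor: 1.036 × 1.054 × 1.055 × 1.0571 × 1.014 ≈ 1.2348290949.
The nominal amount required is £346,488 scaled up by that factor.

£427,853.46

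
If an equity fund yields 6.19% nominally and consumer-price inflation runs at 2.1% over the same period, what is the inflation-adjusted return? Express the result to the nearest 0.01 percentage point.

4.01%

Real return via the Fisher equation: (1 + 6.19%)/(1 + 2.1%) − 1 = 1.0619/1.021 − 1 ≈ 0.04006.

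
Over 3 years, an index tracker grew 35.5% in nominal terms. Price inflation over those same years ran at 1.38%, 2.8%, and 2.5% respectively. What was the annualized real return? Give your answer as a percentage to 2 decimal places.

Cumulative inflation factor: 1.0138 × 1.028 × 1.025 ≈ 1.06824.
Nominal growth factor: 1.35500. Real growth factor = 1.35500 / 1.06824 ≈ 1.26844.
Annualized: 1.26844^(1/3) − 1 ≈ 0.08249.

8.25%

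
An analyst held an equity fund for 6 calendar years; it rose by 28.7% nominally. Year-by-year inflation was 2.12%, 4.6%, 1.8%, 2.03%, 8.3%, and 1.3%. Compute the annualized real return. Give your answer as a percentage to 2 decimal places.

0.93%

Cumulative inflation factor: 1.0212 × 1.046 × 1.018 × 1.0203 × 1.083 × 1.013 ≈ 1.21718.
Nominal growth factor: 1.28700. Real growth factor = 1.28700 / 1.21718 ≈ 1.05736.
Annualized: 1.05736^(1/6) − 1 ≈ 0.00934.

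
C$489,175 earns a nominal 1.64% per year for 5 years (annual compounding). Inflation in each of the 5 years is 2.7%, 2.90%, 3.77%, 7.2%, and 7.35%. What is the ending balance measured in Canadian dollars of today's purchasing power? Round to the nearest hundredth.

Nominal value at maturity: C$489,175 × (1 + 1.64%)^5 ≈ C$530,624.79.
Price-level factor over 5 years: 1.027 × 1.0290 × 1.0377 × 1.072 × 1.0735 ≈ 1.2619858030.
Dividing the nominal maturity value by the price-level factor gives the value in today's money.

C$420,468.11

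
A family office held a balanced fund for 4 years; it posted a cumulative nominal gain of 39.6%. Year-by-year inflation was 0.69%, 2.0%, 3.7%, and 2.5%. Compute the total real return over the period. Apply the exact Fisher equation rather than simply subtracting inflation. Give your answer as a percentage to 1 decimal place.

Cumulative inflation factor: 1.0069 × 1.020 × 1.037 × 1.025 ≈ 1.09166.
Nominal growth factor: 1.39600. Real growth factor = 1.39600 / 1.09166 ≈ 1.27878.
Total real return ≈ 27.8781%.

27.9%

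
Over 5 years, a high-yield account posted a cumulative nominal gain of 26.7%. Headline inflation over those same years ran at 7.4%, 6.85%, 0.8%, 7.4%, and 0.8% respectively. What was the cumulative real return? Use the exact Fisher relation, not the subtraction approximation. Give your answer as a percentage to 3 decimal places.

1.175%

Cumulative inflation factor: 1.074 × 1.0685 × 1.008 × 1.074 × 1.008 ≈ 1.25229.
Nominal growth factor: 1.26700. Real growth factor = 1.26700 / 1.25229 ≈ 1.01175.
Total real return ≈ 1.1748%.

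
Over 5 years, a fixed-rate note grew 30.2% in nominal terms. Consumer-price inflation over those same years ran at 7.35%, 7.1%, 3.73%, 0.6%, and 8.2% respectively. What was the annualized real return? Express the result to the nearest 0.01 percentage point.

Cumulative inflation factor: 1.0735 × 1.071 × 1.0373 × 1.006 × 1.082 ≈ 1.29814.
Nominal growth factor: 1.30200. Real growth factor = 1.30200 / 1.29814 ≈ 1.00297.
Annualized: 1.00297^(1/5) − 1 ≈ 0.00059.

0.06%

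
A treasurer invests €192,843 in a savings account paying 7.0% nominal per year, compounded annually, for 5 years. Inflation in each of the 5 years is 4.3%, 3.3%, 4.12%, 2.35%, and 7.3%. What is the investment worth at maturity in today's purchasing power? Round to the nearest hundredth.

€219,541.39

Nominal value at maturity: €192,843 × (1 + 7.0%)^5 ≈ €270,472.28.
Price-level factor over 5 years: 1.043 × 1.033 × 1.0412 × 1.0235 × 1.073 ≈ 1.2319876615.
The maturity value deflated by that factor is the answer in today's purchasing power.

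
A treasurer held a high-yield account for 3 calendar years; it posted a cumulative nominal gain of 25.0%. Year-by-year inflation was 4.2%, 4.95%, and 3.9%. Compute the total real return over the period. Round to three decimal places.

Cumulative inflation factor: 1.042 × 1.0495 × 1.039 ≈ 1.13623.
Nominal growth factor: 1.25000. Real growth factor = 1.25000 / 1.13623 ≈ 1.10013.
Total real return ≈ 10.0131%.

10.013%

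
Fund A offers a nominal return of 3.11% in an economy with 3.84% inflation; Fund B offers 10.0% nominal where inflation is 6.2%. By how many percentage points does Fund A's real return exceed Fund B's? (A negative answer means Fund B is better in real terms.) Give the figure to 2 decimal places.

Fund A real return: 1.0311/1.0384 − 1 = -0.703%.
Fund B real return: 1.100/1.062 − 1 = 3.578%.
Difference: -0.703 − 3.578 = -4.281 pp.

-4.28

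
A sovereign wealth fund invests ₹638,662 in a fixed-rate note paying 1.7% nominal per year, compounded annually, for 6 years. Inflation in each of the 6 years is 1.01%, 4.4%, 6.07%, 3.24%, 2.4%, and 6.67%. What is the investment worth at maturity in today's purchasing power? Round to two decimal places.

₹560,207.74

Nominal value at maturity: ₹638,662 × (1 + 1.7%)^6 ≈ ₹706,637.68.
Price-level factor over 6 years: 1.0101 × 1.044 × 1.0607 × 1.0324 × 1.024 × 1.0667 ≈ 1.2613850698.
Dividing the nominal maturity value by the price-level factor gives the value in today's money.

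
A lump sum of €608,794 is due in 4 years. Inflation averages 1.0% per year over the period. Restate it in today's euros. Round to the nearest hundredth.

€585,039.07

Price-level factor over 4 years: (1 + 1.0%)^4 = 1.04060401.
Purchasing power today: €608,794 divided by that factor.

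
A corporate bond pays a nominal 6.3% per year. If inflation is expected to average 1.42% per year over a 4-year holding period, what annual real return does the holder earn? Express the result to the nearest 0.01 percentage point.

With constant rates the annual real return is the same each year: (1+6.3%)/(1+1.42%) − 1 = 0.04812.

4.81%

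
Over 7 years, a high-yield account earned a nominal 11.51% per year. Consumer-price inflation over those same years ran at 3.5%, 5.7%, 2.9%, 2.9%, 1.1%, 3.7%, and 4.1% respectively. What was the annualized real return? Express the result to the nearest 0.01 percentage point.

7.84%

Cumulative inflation factor: 1.035 × 1.057 × 1.029 × 1.029 × 1.011 × 1.037 × 1.041 ≈ 1.26423.
Nominal growth factor: 2.14386. Real growth factor = 2.14386 / 1.26423 ≈ 1.69578.
Annualized: 1.69578^(1/7) − 1 ≈ 0.07837.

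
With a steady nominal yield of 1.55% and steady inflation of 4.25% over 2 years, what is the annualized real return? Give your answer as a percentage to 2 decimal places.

With constant rates the annual real return is the same each year: (1+1.55%)/(1+4.25%) − 1 = -0.02590.

-2.59%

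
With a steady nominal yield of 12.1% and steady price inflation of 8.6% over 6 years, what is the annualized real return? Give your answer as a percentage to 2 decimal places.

With constant rates the annual real return is the same each year: (1+12.1%)/(1+8.6%) − 1 = 0.03223.

3.22%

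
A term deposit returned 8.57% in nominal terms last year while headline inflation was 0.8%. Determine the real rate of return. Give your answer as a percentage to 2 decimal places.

7.71%

Real return via the Fisher equation: (1 + 8.57%)/(1 + 0.8%) − 1 = 1.0857/1.008 − 1 ≈ 0.07708.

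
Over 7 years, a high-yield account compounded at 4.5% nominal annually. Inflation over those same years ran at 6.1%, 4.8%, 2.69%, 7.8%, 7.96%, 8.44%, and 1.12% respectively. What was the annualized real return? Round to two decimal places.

-0.97%

Cumulative inflation factor: 1.061 × 1.048 × 1.0269 × 1.078 × 1.0796 × 1.0844 × 1.0112 ≈ 1.45718.
Nominal growth factor: 1.36086. Real growth factor = 1.36086 / 1.45718 ≈ 0.93390.
Annualized: 0.93390^(1/7) − 1 ≈ -0.00972.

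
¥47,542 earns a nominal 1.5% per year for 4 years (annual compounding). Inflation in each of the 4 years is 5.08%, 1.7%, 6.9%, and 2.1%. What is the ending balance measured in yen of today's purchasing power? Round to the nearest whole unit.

Nominal value at maturity: ¥47,542 × (1 + 1.5%)^4 ≈ ¥50,459.
Price-level factor over 4 years: 1.0508 × 1.017 × 1.069 × 1.021 ≈ 1.1663918176.
Dividing the nominal maturity value by the price-level factor gives the value in today's money.

¥43,261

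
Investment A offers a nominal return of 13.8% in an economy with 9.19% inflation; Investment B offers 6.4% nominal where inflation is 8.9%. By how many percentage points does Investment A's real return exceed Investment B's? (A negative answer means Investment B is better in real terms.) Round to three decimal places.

6.518

Investment A real return: 1.138/1.0919 − 1 = 4.2220%.
Investment B real return: 1.064/1.089 − 1 = -2.2957%.
Difference: 4.2220 − (-2.2957) = 6.5177 pp.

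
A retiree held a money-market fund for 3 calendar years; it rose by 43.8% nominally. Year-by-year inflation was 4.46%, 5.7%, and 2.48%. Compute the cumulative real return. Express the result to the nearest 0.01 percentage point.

Cumulative inflation factor: 1.0446 × 1.057 × 1.0248 ≈ 1.13152.
Nominal growth factor: 1.43800. Real growth factor = 1.43800 / 1.13152 ≈ 1.27085.
Total real return ≈ 27.0851%.

27.09%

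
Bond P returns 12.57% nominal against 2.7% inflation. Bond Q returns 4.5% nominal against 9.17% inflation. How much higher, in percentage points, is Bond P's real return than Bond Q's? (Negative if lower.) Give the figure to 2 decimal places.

Bond P real return: 1.1257/1.027 − 1 = 9.611%.
Bond Q real return: 1.045/1.0917 − 1 = -4.278%.
Difference: 9.611 − (-4.278) = 13.889 pp.

13.89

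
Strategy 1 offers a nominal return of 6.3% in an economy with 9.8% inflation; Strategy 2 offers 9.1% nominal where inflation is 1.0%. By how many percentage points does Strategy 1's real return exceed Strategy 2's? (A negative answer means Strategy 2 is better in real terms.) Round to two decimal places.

-11.21

Strategy 1 real return: 1.063/1.098 − 1 = -3.188%.
Strategy 2 real return: 1.091/1.010 − 1 = 8.020%.
Difference: -3.188 − 8.020 = -11.208 pp.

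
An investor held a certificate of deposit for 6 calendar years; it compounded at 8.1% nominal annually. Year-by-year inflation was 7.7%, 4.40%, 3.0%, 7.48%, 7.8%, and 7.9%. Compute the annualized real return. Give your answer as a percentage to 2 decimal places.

Cumulative inflation factor: 1.077 × 1.0440 × 1.030 × 1.0748 × 1.078 × 1.079 ≈ 1.44784.
Nominal growth factor: 1.59571. Real growth factor = 1.59571 / 1.44784 ≈ 1.10213.
Annualized: 1.10213^(1/6) − 1 ≈ 0.01634.

1.63%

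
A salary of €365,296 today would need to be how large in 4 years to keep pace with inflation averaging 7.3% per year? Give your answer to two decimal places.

Cumulative price-level factor: (1+7.3%)^4 ≈ 1.3255584662.
The nominal amount required is €365,296 scaled up by that factor.

€484,221.21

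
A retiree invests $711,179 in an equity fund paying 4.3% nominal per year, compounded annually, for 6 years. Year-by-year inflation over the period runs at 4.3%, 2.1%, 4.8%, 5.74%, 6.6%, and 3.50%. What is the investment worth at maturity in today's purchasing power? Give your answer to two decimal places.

$703,196.31

Nominal value at maturity: $711,179 × (1 + 4.3%)^6 ≈ $915,555.71.
Price-level factor over 6 years: 1.043 × 1.021 × 1.048 × 1.0574 × 1.066 × 1.0350 ≈ 1.3019916341.
The maturity value deflated by that factor is the answer in today's purchasing power.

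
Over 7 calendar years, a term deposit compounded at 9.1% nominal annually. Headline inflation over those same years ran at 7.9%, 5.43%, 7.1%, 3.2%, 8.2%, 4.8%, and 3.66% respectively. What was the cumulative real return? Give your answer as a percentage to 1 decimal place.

Cumulative inflation factor: 1.079 × 1.0543 × 1.071 × 1.032 × 1.082 × 1.048 × 1.0366 ≈ 1.47793.
Nominal growth factor: 1.83981. Real growth factor = 1.83981 / 1.47793 ≈ 1.24485.
Total real return ≈ 24.4855%.

24.5%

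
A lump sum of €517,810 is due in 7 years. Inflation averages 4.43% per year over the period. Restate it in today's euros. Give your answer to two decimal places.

Price-level factor over 7 years: (1 + 4.43%)^7 ≈ 1.3544935648.
Purchasing power today: €517,810 divided by that factor.

€382,290.48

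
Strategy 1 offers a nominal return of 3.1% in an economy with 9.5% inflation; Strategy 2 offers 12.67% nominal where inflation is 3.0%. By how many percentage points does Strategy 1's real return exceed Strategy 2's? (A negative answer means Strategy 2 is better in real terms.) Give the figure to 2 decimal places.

-15.23

Strategy 1 real return: 1.031/1.095 − 1 = -5.845%.
Strategy 2 real return: 1.1267/1.030 − 1 = 9.388%.
Difference: -5.845 − 9.388 = -15.233 pp.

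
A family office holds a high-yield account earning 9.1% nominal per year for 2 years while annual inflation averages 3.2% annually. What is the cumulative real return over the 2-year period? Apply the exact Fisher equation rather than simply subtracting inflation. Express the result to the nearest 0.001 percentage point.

11.761%

The annual real rate is (1+9.1%)/(1+3.2%) − 1 = 5.7171%.
Compounded over 2 years: (1 + 0.057171)^2 − 1 ≈ 0.11761.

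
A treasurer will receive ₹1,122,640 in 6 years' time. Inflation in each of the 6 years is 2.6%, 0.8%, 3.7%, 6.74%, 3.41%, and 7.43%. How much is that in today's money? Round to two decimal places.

₹882,751.68

Price-level factor over 6 years: 1.026 × 1.008 × 1.037 × 1.0674 × 1.0341 × 1.0743 ≈ 1.2717506305.
Purchasing power today: ₹1,122,640 divided by that factor.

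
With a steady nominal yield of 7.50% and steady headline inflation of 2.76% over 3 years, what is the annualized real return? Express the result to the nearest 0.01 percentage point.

With constant rates the annual real return is the same each year: (1+7.50%)/(1+2.76%) − 1 = 0.04613.

4.61%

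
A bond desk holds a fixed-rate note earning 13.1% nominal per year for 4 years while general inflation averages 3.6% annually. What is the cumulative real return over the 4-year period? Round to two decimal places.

The annual real rate is (1+13.1%)/(1+3.6%) − 1 = 9.1699%.
Compounded over 4 years: (1 + 0.091699)^4 − 1 ≈ 0.42040.

42.04%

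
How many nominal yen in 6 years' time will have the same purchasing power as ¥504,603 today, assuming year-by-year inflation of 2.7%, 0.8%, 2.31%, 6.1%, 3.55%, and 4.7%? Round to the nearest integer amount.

¥614,768

Cumulative price-level factor: 1.027 × 1.008 × 1.0231 × 1.061 × 1.0355 × 1.047 ≈ 1.2183195947.
The nominal amount required is ¥504,603 scaled up by that factor.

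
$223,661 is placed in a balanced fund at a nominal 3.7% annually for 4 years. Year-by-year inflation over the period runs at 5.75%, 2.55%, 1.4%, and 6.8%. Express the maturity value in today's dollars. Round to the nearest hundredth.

$220,231.81

Nominal value at maturity: $223,661 × (1 + 3.7%)^4 ≈ $258,645.72.
Price-level factor over 4 years: 1.0575 × 1.0255 × 1.014 × 1.068 ≈ 1.1744248944.
The maturity value deflated by that factor is the answer in today's purchasing power.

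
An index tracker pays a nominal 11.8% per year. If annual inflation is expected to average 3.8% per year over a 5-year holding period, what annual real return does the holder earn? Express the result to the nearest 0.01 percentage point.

7.71%

With constant rates the annual real return is the same each year: (1+11.8%)/(1+3.8%) − 1 = 0.07707.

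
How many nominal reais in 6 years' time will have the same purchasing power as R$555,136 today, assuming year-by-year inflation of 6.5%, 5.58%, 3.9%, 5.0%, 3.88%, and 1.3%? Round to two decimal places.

R$716,600.14

Cumulative price-level factor: 1.065 × 1.0558 × 1.039 × 1.050 × 1.0388 × 1.013 ≈ 1.2908551102.
The nominal amount required is R$555,136 scaled up by that factor.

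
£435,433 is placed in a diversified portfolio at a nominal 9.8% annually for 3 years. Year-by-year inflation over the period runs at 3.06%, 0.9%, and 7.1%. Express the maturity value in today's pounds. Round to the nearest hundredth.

Nominal value at maturity: £435,433 × (1 + 9.8%)^3 ≈ £576,405.82.
Price-level factor over 3 years: 1.0306 × 1.009 × 1.071 = 1.1137065534.
Dividing the nominal maturity value by the price-level factor gives the value in today's money.

£517,556.28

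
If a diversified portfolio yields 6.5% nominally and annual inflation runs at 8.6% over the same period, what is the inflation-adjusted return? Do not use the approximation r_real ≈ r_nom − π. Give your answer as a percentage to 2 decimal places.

Real return via the Fisher equation: (1 + 6.5%)/(1 + 8.6%) − 1 = 1.065/1.086 − 1 ≈ -0.01934.

-1.93%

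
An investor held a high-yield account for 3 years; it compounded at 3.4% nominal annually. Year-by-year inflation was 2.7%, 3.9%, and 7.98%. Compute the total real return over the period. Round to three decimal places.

-4.053%

Cumulative inflation factor: 1.027 × 1.039 × 1.0798 ≈ 1.15220.
Nominal growth factor: 1.10551. Real growth factor = 1.10551 / 1.15220 ≈ 0.95947.
Total real return ≈ -4.0528%.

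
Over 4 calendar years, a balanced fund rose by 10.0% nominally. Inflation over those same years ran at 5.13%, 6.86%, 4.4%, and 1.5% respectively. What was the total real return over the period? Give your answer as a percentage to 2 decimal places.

-7.60%

Cumulative inflation factor: 1.0513 × 1.0686 × 1.044 × 1.015 ≈ 1.19044.
Nominal growth factor: 1.10000. Real growth factor = 1.10000 / 1.19044 ≈ 0.92403.
Total real return ≈ -7.5974%.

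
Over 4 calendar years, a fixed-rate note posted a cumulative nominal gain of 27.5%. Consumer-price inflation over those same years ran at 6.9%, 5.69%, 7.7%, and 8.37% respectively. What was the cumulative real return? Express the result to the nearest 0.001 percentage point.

Cumulative inflation factor: 1.069 × 1.0569 × 1.077 × 1.0837 ≈ 1.31867.
Nominal growth factor: 1.27500. Real growth factor = 1.27500 / 1.31867 ≈ 0.96688.
Total real return ≈ -3.3117%.

-3.312%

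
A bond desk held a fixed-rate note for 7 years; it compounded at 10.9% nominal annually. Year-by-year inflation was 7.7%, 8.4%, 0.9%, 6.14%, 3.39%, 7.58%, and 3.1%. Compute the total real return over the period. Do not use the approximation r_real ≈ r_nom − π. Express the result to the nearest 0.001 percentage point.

43.892%

Cumulative inflation factor: 1.077 × 1.084 × 1.009 × 1.0614 × 1.0339 × 1.0758 × 1.031 ≈ 1.43378.
Nominal growth factor: 2.06310. Real growth factor = 2.06310 / 1.43378 ≈ 1.43892.
Total real return ≈ 43.8921%.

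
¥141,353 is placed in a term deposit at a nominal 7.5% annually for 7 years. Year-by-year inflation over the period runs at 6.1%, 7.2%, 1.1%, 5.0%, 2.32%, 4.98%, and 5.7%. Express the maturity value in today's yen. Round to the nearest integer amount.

¥171,069

Nominal value at maturity: ¥141,353 × (1 + 7.5%)^7 ≈ ¥234,512.
Price-level factor over 7 years: 1.061 × 1.072 × 1.011 × 1.050 × 1.0232 × 1.0498 × 1.057 ≈ 1.3708587585.
The maturity value deflated by that factor is the answer in today's purchasing power.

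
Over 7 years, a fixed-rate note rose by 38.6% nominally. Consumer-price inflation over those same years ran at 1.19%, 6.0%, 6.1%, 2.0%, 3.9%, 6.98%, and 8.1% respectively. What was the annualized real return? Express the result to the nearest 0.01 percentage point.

Cumulative inflation factor: 1.0119 × 1.060 × 1.061 × 1.020 × 1.039 × 1.0698 × 1.081 ≈ 1.39477.
Nominal growth factor: 1.38600. Real growth factor = 1.38600 / 1.39477 ≈ 0.99371.
Annualized: 0.99371^(1/7) − 1 ≈ -0.00090.

-0.09%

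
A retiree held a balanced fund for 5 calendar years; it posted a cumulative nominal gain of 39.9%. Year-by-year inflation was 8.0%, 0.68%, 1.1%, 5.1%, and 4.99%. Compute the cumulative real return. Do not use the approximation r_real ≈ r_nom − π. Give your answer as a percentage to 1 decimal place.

15.3%

Cumulative inflation factor: 1.080 × 1.0068 × 1.011 × 1.051 × 1.0499 ≈ 1.21302.
Nominal growth factor: 1.39900. Real growth factor = 1.39900 / 1.21302 ≈ 1.15332.
Total real return ≈ 15.3318%.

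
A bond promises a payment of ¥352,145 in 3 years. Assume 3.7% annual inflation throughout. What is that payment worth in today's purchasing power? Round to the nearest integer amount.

Price-level factor over 3 years: (1 + 3.7%)^3 = 1.115157653.
Purchasing power today: ¥352,145 divided by that factor.

¥315,780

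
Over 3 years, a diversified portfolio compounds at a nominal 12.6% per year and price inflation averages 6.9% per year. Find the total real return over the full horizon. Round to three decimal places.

The annual real rate is (1+12.6%)/(1+6.9%) − 1 = 5.3321%.
Compounded over 3 years: (1 + 0.053321)^3 − 1 ≈ 0.16864.

16.864%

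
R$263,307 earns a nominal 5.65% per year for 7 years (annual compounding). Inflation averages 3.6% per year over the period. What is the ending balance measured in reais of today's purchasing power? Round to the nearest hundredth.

R$302,016.47

Nominal value at maturity: R$263,307 × (1 + 5.65%)^7 ≈ R$386,855.62.
Price-level factor over 7 years: (1 + 3.6%)^7 ≈ 1.2809090317.
Dividing the nominal maturity value by the price-level factor gives the value in today's money.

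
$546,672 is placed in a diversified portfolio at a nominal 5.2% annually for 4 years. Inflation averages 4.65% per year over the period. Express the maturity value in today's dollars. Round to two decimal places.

$558,255.31

Nominal value at maturity: $546,672 × (1 + 5.2%)^4 ≈ $669,560.45.
Price-level factor over 4 years: (1 + 4.65%)^4 ≈ 1.1993803538.
Dividing the nominal maturity value by the price-level factor gives the value in today's money.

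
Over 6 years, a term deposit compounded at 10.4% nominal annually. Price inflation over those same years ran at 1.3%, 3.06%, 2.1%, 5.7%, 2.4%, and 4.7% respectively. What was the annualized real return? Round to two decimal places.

6.98%

Cumulative inflation factor: 1.013 × 1.0306 × 1.021 × 1.057 × 1.024 × 1.047 ≈ 1.20794.
Nominal growth factor: 1.81057. Real growth factor = 1.81057 / 1.20794 ≈ 1.49888.
Annualized: 1.49888^(1/6) − 1 ≈ 0.06978.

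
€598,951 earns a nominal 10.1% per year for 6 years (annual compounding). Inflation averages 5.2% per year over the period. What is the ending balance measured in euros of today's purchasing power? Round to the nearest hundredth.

€787,083.43

Nominal value at maturity: €598,951 × (1 + 10.1%)^6 ≈ €1,066,879.10.
Price-level factor over 6 years: (1 + 5.2%)^6 ≈ 1.3554841352.
The maturity value deflated by that factor is the answer in today's purchasing power.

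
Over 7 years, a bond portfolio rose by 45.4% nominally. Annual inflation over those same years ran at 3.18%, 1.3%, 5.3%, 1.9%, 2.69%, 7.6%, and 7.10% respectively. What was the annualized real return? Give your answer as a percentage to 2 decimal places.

Cumulative inflation factor: 1.0318 × 1.013 × 1.053 × 1.019 × 1.0269 × 1.076 × 1.0710 ≈ 1.32720.
Nominal growth factor: 1.45400. Real growth factor = 1.45400 / 1.32720 ≈ 1.09554.
Annualized: 1.09554^(1/7) − 1 ≈ 0.01312.

1.31%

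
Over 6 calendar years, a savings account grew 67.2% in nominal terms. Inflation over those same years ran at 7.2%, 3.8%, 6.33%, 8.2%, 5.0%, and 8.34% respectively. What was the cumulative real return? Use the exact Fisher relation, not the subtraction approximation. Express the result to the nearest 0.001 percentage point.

14.811%

Cumulative inflation factor: 1.072 × 1.038 × 1.0633 × 1.082 × 1.050 × 1.0834 ≈ 1.45631.
Nominal growth factor: 1.67200. Real growth factor = 1.67200 / 1.45631 ≈ 1.14811.
Total real return ≈ 14.8108%.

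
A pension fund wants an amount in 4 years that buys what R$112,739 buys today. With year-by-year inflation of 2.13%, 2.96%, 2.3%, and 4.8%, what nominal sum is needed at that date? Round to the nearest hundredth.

R$127,096.32

Cumulative price-level factor: 1.0213 × 1.0296 × 1.023 × 1.048 ≈ 1.1273500337.
The nominal amount required is R$112,739 scaled up by that factor.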